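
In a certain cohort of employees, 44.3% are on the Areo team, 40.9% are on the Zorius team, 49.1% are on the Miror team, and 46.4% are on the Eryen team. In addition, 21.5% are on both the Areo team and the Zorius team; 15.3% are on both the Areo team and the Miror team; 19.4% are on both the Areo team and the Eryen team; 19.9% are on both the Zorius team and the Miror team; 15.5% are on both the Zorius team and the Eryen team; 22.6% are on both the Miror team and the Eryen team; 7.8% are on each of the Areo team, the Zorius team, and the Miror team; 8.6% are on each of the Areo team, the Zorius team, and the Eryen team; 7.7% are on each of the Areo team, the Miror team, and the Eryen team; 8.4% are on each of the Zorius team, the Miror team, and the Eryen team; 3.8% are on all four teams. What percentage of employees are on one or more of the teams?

95.2%

Inclusion–exclusion gives
P(at least one) = 44.3 + 40.9 + 49.1 + 46.4 − 21.5 − 15.3 − 19.4 − 19.9 − 15.5 − 22.6 + 7.8 + 8.6 + 7.7 + 8.4 − 3.8 = 95.2%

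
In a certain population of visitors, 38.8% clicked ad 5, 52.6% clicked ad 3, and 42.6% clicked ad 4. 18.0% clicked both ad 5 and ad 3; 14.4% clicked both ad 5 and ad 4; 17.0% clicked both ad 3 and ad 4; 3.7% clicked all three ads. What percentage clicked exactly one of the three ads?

46.3%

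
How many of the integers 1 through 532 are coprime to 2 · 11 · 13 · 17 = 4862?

210

Apply inclusion-exclusion:
⌊532/2⌋ + ⌊532/11⌋ + ⌊532/13⌋ + ⌊532/17⌋ − ⌊532/22⌋ − ⌊532/26⌋ − ⌊532/34⌋ − ⌊532/143⌋ − ⌊532/187⌋ − ⌊532/221⌋ + ⌊532/286⌋ + ⌊532/374⌋ + ⌊532/442⌋ + ⌊532/2431⌋ − ⌊532/4862⌋ = 266 + 48 + 40 + 31 − 24 − 20 − 15 − 3 − 2 − 2 + 1 + 1 + 1 + 0 − 0 = 322
532 − 322 = 210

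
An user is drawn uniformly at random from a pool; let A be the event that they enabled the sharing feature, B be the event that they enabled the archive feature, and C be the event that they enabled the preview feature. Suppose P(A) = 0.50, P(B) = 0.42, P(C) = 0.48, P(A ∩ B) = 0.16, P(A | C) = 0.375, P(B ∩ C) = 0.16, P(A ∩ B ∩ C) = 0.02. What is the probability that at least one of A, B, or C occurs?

P(A ∩ C) = P(C)·P(A|C) = 0.48 × 0.375 = 0.18
By inclusion–exclusion:
P(A ∪ B ∪ C) = 0.50 + 0.42 + 0.48 − 0.16 − 0.18 − 0.16 + 0.02 = 0.92

0.92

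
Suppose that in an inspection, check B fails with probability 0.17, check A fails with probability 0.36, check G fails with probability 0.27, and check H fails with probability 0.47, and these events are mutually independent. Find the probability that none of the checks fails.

0.20552128

Since the events are independent, P(none) is the product of the individual non-occurrence probabilities.
P(none) = (1 − 0.17) × (1 − 0.36) × (1 − 0.27) × (1 − 0.47) = 0.83 × 0.64 × 0.73 × 0.53 = 0.20552128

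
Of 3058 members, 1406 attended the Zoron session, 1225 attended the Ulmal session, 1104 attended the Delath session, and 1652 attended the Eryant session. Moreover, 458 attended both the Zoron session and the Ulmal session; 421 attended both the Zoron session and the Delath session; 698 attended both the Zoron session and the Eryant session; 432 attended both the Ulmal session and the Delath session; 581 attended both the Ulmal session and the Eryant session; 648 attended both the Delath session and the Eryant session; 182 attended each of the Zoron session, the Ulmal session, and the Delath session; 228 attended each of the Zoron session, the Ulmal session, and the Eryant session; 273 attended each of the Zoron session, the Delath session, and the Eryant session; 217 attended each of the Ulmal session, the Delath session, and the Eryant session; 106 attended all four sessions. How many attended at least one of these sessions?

2943

Inclusion–exclusion gives
|union| = 1406 + 1225 + 1104 + 1652 − 458 − 421 − 698 − 432 − 581 − 648 + 182 + 228 + 273 + 217 − 106 = 2943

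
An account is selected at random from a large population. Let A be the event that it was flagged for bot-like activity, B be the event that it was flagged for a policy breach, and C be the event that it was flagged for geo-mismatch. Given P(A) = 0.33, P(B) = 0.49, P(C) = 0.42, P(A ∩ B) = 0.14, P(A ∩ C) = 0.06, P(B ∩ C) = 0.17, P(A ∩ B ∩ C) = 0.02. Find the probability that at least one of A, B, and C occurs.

By inclusion-exclusion,
P(A ∪ B ∪ C) = 0.33 + 0.49 + 0.42 − 0.14 − 0.06 − 0.17 + 0.02 = 0.89

0.89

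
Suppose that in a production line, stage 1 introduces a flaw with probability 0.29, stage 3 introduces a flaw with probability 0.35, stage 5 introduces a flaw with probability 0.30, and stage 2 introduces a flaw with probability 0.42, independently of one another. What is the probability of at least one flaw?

0.812631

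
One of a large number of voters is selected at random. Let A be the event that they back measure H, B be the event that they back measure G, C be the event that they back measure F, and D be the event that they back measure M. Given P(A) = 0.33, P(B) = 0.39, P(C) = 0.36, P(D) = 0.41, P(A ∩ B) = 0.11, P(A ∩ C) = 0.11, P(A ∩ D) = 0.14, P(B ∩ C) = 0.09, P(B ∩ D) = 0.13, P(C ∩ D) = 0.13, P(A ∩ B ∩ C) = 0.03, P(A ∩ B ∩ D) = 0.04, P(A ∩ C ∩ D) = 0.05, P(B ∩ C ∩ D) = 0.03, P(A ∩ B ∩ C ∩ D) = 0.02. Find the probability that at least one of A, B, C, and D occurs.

0.91

By inclusion-exclusion,
P(A ∪ B ∪ C ∪ D) = 0.33 + 0.39 + 0.36 + 0.41 − 0.11 − 0.11 − 0.14 − 0.09 − 0.13 − 0.13 + 0.03 + 0.04 + 0.05 + 0.03 − 0.02 = 0.91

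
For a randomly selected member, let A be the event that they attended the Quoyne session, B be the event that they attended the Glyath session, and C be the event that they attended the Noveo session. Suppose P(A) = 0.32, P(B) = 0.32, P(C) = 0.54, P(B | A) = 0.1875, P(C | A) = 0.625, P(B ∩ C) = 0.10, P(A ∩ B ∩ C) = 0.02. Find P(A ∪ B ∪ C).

0.84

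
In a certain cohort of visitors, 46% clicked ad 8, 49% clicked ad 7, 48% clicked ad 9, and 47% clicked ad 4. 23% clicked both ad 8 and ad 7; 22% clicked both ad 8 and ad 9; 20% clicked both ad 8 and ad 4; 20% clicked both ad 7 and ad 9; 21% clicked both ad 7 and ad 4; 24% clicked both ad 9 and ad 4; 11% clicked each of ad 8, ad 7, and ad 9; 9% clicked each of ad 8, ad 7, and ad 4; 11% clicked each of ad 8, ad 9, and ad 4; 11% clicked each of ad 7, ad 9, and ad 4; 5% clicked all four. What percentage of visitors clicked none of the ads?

Inclusion–exclusion gives
P(≥1) = 46 + 49 + 48 + 47 − 23 − 22 − 20 − 20 − 21 − 24 + 11 + 9 + 11 + 11 − 5 = 97%
P(none) = 100% − 97% = 3%

3%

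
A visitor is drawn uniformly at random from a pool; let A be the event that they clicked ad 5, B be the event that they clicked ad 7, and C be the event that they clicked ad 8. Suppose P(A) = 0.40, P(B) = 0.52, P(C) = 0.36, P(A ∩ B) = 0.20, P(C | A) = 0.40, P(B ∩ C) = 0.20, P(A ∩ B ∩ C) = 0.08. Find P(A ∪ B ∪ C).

P(A ∩ C) = P(A)·P(C|A) = 0.40 × 0.40 = 0.16
P(A ∪ B ∪ C) = 0.40 + 0.52 + 0.36 − 0.20 − 0.16 − 0.20 + 0.08 = 0.80

0.80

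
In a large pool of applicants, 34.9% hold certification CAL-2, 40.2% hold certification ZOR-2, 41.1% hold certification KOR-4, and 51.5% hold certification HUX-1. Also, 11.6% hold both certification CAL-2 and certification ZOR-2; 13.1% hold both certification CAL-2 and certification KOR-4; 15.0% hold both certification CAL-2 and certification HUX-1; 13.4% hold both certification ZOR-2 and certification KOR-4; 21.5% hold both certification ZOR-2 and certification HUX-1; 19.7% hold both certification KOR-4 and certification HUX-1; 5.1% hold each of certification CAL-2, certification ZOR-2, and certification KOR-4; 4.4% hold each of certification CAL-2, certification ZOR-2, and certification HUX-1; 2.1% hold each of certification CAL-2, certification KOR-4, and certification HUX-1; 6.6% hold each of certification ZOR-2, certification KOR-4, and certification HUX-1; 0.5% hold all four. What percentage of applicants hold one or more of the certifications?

91.1%

P(at least one) = 34.9 + 40.2 + 41.1 + 51.5 − 11.6 − 13.1 − 15.0 − 13.4 − 21.5 − 19.7 + 5.1 + 4.4 + 2.1 + 6.6 − 0.5 = 91.1%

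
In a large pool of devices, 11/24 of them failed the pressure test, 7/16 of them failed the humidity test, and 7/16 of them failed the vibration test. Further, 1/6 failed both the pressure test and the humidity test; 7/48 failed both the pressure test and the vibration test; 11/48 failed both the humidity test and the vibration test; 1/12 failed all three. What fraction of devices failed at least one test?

7/8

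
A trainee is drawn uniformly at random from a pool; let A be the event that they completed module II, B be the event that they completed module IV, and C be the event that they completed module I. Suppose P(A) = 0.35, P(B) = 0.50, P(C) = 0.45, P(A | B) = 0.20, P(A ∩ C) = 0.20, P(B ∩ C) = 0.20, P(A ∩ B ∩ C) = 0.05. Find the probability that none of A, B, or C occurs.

0.15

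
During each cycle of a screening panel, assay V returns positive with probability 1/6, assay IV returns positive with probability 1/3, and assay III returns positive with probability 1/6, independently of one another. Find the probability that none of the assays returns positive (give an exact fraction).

25/54

P(none) = (1 − 1/6) × (1 − 1/3) × (1 − 1/6) = 5/6 × 2/3 × 5/6 = 25/54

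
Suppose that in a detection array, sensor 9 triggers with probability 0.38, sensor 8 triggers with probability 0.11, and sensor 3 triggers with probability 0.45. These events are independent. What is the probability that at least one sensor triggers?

0.69651

Independence gives P(none) = ∏(1 − pᵢ).
P(none) = (1 − 0.38) × (1 − 0.11) × (1 − 0.45) = 0.62 × 0.89 × 0.55 = 0.30349
P(at least one) = 1 − 0.30349 = 0.69651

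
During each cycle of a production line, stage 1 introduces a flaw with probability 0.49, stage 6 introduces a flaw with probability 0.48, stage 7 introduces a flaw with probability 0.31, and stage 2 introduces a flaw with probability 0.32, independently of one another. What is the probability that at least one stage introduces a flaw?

P(none) = (1 − 0.49) × (1 − 0.48) × (1 − 0.31) × (1 − 0.32) = 0.51 × 0.52 × 0.69 × 0.68 = 0.12443184
P(at least one) = 1 − 0.12443184 = 0.87556816

0.87556816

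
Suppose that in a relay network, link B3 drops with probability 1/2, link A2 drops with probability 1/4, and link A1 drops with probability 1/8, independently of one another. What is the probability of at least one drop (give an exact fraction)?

43/64

P(none) = (1 − 1/2) × (1 − 1/4) × (1 − 1/8) = 1/2 × 3/4 × 7/8 = 21/64
P(at least one) = 1 − 21/64 = 43/64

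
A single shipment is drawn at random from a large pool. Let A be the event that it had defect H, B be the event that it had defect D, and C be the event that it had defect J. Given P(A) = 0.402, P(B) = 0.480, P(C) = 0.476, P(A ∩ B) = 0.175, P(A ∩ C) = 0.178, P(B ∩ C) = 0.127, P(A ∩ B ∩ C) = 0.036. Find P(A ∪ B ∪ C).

0.914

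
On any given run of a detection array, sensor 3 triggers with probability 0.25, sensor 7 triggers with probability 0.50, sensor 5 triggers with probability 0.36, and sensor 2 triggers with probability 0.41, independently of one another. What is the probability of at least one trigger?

Since the events are independent, P(none) is the product of the individual non-occurrence probabilities.
P(none) = (1 − 0.25) × (1 − 0.50) × (1 − 0.36) × (1 − 0.41) = 0.75 × 0.50 × 0.64 × 0.59 = 0.1416
P(at least one) = 1 − 0.1416 = 0.8584

0.8584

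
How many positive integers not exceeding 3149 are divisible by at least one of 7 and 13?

657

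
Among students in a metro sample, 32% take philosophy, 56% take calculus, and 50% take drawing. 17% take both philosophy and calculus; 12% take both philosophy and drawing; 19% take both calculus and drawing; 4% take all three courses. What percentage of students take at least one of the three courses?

94%

By inclusion-exclusion,
P(union) = 32 + 56 + 50 − 17 − 12 − 19 + 4 = 94%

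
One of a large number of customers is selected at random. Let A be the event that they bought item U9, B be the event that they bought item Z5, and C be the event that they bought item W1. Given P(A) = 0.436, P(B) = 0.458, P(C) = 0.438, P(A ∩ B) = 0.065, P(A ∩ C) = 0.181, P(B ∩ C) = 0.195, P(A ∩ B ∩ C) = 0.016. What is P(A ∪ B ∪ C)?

By inclusion–exclusion:
P(A ∪ B ∪ C) = 0.436 + 0.458 + 0.438 − 0.065 − 0.181 − 0.195 + 0.016 = 0.907

0.907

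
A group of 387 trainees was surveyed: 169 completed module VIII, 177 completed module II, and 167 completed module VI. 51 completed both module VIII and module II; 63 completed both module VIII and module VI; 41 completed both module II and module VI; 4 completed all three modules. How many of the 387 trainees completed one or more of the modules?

362

By inclusion-exclusion,
|union| = 169 + 177 + 167 − 51 − 63 − 41 + 4 = 362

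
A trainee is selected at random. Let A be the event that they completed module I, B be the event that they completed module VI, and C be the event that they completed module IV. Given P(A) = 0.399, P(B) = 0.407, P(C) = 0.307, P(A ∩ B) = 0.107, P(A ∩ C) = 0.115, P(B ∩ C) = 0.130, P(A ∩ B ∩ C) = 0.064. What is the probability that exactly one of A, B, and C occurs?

0.601

Using the inclusion–exclusion count for exactly one event:
P(exactly one) = 0.399 + 0.407 + 0.307 − 2·0.107 − 2·0.115 − 2·0.130 + 3·0.064 = 0.601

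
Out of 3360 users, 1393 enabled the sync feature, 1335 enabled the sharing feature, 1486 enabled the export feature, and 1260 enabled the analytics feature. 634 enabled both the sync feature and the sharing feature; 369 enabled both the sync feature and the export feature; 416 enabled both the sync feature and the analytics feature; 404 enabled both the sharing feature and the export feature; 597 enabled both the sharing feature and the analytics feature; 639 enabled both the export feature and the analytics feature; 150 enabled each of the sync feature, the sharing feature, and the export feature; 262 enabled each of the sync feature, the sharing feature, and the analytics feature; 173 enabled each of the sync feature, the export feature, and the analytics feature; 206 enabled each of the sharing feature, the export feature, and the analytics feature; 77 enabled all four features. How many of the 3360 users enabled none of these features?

231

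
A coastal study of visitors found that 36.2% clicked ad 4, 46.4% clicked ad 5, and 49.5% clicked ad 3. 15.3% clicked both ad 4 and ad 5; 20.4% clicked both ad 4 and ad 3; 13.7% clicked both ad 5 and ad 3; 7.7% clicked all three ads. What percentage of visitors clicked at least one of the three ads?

By inclusion-exclusion,
P(≥1) = 36.2 + 46.4 + 49.5 − 15.3 − 20.4 − 13.7 + 7.7 = 90.4%

90.4%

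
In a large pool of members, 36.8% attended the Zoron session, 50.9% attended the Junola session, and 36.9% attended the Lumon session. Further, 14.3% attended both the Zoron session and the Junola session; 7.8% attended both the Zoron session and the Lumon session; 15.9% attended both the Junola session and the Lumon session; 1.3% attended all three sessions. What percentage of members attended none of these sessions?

P(≥1) = 36.8 + 50.9 + 36.9 − 14.3 − 7.8 − 15.9 + 1.3 = 87.9%
P(none) = 100% − 87.9% = 12.1%

12.1%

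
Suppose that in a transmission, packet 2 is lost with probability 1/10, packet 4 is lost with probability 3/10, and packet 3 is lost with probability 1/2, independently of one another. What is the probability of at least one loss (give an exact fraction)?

P(none) = (1 − 1/10) × (1 − 3/10) × (1 − 1/2) = 9/10 × 7/10 × 1/2 = 63/200
P(at least one) = 1 − 63/200 = 137/200

137/200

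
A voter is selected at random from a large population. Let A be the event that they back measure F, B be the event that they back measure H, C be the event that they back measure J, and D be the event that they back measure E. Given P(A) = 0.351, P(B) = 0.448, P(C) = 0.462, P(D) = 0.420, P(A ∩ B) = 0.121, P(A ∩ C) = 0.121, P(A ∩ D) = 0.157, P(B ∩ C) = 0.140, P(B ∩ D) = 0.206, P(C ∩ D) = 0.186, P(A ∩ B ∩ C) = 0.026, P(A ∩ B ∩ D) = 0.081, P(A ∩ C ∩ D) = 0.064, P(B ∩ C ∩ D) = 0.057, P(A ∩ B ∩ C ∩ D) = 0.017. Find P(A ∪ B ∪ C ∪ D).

0.961

Inclusion–exclusion gives
P(A ∪ B ∪ C ∪ D) = 0.351 + 0.448 + 0.462 + 0.420 − 0.121 − 0.121 − 0.157 − 0.140 − 0.206 − 0.186 + 0.026 + 0.081 + 0.064 + 0.057 − 0.017 = 0.961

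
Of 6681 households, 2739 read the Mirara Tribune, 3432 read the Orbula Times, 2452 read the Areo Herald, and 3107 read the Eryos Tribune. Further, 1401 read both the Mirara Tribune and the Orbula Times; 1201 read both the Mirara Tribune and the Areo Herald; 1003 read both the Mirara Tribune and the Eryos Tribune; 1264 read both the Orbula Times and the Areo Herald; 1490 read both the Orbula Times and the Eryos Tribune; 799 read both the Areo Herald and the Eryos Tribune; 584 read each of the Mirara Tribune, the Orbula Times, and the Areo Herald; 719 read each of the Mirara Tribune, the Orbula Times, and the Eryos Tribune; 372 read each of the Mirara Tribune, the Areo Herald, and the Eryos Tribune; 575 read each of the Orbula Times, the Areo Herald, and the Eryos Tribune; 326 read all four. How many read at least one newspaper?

|at least one| = 2739 + 3432 + 2452 + 3107 − 1401 − 1201 − 1003 − 1264 − 1490 − 799 + 584 + 719 + 372 + 575 − 326 = 6496

6496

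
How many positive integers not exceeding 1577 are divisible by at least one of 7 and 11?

348

By inclusion–exclusion:
floor(1577/7) + floor(1577/11) − floor(1577/77) = 225 + 143 − 20 = 348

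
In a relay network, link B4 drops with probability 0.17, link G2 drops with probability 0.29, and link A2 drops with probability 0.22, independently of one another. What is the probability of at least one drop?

0.540346

P(none) = (1 − 0.17) × (1 − 0.29) × (1 − 0.22) = 0.83 × 0.71 × 0.78 = 0.459654
P(at least one) = 1 − 0.459654 = 0.540346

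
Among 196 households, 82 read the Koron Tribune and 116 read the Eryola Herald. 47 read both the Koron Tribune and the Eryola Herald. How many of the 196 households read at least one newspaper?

151

Apply inclusion-exclusion:
N(≥1) = 82 + 116 − 47 = 151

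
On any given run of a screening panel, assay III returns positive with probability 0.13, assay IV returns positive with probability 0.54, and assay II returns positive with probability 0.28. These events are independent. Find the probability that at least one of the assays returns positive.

0.711856

Independence gives P(none) = ∏(1 − pᵢ).
P(none) = (1 − 0.13) × (1 − 0.54) × (1 − 0.28) = 0.87 × 0.46 × 0.72 = 0.288144
P(at least one) = 1 − 0.288144 = 0.711856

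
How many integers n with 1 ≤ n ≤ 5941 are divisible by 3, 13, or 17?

2500

Inclusion–exclusion gives
1980 + 457 + 349 − 152 − 116 − 26 + 8 = 2500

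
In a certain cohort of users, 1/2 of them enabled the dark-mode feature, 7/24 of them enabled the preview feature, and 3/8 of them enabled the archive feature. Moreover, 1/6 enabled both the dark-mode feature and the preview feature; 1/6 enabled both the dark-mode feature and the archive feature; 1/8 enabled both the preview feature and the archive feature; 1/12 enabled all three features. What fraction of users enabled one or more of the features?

19/24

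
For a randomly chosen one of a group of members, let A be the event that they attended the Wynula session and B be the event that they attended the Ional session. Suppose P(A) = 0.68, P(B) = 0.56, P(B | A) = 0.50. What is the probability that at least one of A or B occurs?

0.90

P(A ∩ B) = P(A)·P(B|A) = 0.68 × 0.50 = 0.34
By inclusion–exclusion:
P(A ∪ B) = 0.68 + 0.56 − 0.34 = 0.90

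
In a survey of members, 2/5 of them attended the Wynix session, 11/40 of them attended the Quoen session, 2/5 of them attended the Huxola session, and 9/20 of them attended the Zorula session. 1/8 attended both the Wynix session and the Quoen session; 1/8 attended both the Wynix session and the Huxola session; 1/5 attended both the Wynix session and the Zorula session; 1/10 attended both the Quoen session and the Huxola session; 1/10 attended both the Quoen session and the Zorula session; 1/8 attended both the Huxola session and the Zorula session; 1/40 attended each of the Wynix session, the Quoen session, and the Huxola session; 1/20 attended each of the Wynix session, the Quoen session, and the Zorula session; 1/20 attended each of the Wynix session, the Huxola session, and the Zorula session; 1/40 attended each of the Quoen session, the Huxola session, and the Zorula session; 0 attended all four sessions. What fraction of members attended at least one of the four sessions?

9/10

By inclusion–exclusion:
P(union) = 2/5 + 11/40 + 2/5 + 9/20 − 1/8 − 1/8 − 1/5 − 1/10 − 1/10 − 1/8 + 1/40 + 1/20 + 1/20 + 1/40 − 0 = 9/10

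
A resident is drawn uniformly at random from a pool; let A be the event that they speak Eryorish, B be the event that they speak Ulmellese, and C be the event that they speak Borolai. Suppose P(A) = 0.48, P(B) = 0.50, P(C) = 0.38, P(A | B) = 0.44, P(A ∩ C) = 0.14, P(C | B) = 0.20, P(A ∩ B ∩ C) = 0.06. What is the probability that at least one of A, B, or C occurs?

0.96

P(A ∩ B) = P(B)·P(A|B) = 0.50 × 0.44 = 0.22
P(B ∩ C) = P(B)·P(C|B) = 0.50 × 0.20 = 0.10
By inclusion–exclusion:
P(A ∪ B ∪ C) = 0.48 + 0.50 + 0.38 − 0.22 − 0.14 − 0.10 + 0.06 = 0.96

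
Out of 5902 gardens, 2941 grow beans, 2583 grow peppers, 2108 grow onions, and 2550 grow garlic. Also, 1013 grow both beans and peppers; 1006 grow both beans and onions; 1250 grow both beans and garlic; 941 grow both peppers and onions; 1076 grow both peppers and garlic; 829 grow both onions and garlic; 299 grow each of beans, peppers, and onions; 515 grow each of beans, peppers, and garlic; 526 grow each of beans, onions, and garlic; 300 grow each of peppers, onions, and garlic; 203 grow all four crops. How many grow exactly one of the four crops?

2060

By inclusion–exclusion (exactly-one form):
N(exactly one) = 2941 + 2583 + 2108 + 2550 − 2·1013 − 2·1006 − 2·1250 − 2·941 − 2·1076 − 2·829 + 3·299 + 3·515 + 3·526 + 3·300 − 4·203 = 2060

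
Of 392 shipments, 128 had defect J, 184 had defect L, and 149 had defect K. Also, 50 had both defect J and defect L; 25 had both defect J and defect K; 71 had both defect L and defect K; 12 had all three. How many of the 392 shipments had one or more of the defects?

Apply inclusion-exclusion:
|union| = 128 + 184 + 149 − 50 − 25 − 71 + 12 = 327

327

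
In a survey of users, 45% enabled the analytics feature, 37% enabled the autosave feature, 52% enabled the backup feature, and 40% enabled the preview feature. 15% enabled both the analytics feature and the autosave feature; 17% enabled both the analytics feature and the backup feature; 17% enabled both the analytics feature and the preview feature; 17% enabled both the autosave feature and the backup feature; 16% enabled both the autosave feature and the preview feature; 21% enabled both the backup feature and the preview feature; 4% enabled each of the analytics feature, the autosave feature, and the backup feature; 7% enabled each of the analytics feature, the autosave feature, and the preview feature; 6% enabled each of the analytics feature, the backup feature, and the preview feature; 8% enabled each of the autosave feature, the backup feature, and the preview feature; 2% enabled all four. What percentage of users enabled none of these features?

Using inclusion–exclusion:
P(at least one) = 45 + 37 + 52 + 40 − 15 − 17 − 17 − 17 − 16 − 21 + 4 + 7 + 6 + 8 − 2 = 94%
P(none) = 100% − 94% = 6%

6%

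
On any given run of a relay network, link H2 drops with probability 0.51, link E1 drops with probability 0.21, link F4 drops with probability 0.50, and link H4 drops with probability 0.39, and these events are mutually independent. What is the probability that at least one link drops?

Independence gives P(none) = ∏(1 − pᵢ).
P(none) = (1 − 0.51) × (1 − 0.21) × (1 − 0.50) × (1 − 0.39) = 0.49 × 0.79 × 0.50 × 0.61 = 0.1180655
P(at least one) = 1 − 0.1180655 = 0.8819345

0.8819345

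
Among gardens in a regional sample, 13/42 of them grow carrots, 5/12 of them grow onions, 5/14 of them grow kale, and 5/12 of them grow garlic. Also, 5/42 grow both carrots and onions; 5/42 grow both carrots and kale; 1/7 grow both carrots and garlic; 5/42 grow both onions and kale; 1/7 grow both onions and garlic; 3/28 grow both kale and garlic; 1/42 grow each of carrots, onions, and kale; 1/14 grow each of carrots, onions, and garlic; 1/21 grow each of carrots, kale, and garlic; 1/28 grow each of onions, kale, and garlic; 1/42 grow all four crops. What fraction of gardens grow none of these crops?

2/21

By inclusion–exclusion:
P(≥1) = 13/42 + 5/12 + 5/14 + 5/12 − 5/42 − 5/42 − 1/7 − 5/42 − 1/7 − 3/28 + 1/42 + 1/14 + 1/21 + 1/28 − 1/42 = 19/21
P(none) = 1 − 19/21 = 2/21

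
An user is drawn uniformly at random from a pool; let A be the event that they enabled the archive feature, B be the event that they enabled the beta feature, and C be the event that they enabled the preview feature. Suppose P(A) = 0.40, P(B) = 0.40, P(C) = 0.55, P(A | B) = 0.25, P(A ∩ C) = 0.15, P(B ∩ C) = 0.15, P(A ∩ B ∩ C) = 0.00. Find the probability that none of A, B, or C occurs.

0.05

P(A ∩ B) = P(B)·P(A|B) = 0.40 × 0.25 = 0.10
P(A ∪ B ∪ C) = 0.40 + 0.40 + 0.55 − 0.10 − 0.15 − 0.15 + 0.00 = 0.95
P(none) = 1 − 0.95 = 0.05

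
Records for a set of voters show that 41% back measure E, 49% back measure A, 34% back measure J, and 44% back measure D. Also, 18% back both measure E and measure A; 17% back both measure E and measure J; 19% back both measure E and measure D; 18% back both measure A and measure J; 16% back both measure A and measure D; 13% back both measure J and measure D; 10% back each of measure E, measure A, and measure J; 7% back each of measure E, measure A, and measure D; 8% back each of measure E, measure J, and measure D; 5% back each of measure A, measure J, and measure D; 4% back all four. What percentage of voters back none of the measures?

7%

By inclusion–exclusion:
P(union) = 41 + 49 + 34 + 44 − 18 − 17 − 19 − 18 − 16 − 13 + 10 + 7 + 8 + 5 − 4 = 93%
P(none) = 100% − 93% = 7%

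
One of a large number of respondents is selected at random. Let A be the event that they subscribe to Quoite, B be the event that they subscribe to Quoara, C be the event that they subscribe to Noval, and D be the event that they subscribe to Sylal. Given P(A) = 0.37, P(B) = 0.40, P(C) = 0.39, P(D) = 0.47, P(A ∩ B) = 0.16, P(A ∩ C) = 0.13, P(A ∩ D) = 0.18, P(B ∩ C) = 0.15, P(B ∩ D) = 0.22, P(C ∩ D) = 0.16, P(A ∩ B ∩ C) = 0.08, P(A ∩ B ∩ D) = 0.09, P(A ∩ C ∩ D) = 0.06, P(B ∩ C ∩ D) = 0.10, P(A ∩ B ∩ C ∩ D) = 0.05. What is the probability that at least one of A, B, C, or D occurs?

P(A ∪ B ∪ C ∪ D) = 0.37 + 0.40 + 0.39 + 0.47 − 0.16 − 0.13 − 0.18 − 0.15 − 0.22 − 0.16 + 0.08 + 0.09 + 0.06 + 0.10 − 0.05 = 0.91

0.91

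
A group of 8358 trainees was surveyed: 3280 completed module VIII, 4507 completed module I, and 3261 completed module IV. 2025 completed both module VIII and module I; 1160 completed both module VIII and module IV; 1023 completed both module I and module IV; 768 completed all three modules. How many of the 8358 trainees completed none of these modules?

750

Using inclusion–exclusion:
|union| = 3280 + 4507 + 3261 − 2025 − 1160 − 1023 + 768 = 7608
None: 8358 − 7608 = 750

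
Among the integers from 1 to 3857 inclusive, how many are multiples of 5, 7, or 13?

⌊3857/5⌋ + ⌊3857/7⌋ + ⌊3857/13⌋ − ⌊3857/35⌋ − ⌊3857/65⌋ − ⌊3857/91⌋ + ⌊3857/455⌋ = 771 + 551 + 296 − 110 − 59 − 42 + 8 = 1415

1415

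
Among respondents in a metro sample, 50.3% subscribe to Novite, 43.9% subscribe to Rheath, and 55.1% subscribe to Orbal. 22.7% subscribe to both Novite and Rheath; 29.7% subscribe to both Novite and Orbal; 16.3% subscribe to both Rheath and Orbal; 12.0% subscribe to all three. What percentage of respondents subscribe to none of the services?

P(≥1) = 50.3 + 43.9 + 55.1 − 22.7 − 29.7 − 16.3 + 12.0 = 92.6%
P(none) = 100% − 92.6% = 7.4%

7.4%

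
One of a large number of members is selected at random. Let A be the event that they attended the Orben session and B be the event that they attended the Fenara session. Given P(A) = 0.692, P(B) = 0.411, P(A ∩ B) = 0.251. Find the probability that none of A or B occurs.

P(A ∪ B) = 0.692 + 0.411 − 0.251 = 0.852
P(none) = 1 − 0.852 = 0.148

0.148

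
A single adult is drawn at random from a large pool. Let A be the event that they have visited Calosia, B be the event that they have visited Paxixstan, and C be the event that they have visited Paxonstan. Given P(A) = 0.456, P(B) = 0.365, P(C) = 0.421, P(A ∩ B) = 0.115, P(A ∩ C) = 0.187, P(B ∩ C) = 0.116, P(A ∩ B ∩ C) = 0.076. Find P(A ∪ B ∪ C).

0.900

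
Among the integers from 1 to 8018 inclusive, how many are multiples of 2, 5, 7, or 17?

5431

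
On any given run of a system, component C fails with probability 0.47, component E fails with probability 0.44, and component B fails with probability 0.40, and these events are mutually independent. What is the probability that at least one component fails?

Independence gives P(none) = ∏(1 − pᵢ).
P(none) = (1 − 0.47) × (1 − 0.44) × (1 − 0.40) = 0.53 × 0.56 × 0.60 = 0.17808
P(at least one) = 1 − 0.17808 = 0.82192

0.82192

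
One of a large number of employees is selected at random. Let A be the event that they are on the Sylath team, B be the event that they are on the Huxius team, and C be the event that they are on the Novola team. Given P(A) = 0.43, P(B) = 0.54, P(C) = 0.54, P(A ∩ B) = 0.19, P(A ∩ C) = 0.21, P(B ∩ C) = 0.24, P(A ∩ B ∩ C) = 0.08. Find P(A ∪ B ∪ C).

By inclusion-exclusion,
P(A ∪ B ∪ C) = 0.43 + 0.54 + 0.54 − 0.19 − 0.21 − 0.24 + 0.08 = 0.95

0.95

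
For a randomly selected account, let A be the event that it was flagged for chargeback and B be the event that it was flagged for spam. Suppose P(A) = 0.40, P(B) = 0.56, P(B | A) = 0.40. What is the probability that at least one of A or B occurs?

P(A ∩ B) = P(A)·P(B|A) = 0.40 × 0.40 = 0.16
P(A ∪ B) = 0.40 + 0.56 − 0.16 = 0.80

0.80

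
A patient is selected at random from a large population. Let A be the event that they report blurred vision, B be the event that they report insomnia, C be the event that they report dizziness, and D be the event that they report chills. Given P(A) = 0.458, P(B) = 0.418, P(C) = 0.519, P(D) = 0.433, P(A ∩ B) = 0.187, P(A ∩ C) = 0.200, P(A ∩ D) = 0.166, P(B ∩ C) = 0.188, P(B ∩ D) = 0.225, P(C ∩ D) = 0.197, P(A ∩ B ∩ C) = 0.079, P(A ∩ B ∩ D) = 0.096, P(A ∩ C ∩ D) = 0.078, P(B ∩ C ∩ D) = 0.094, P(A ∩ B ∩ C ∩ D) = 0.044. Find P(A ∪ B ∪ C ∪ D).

0.968

Using inclusion–exclusion:
P(A ∪ B ∪ C ∪ D) = 0.458 + 0.418 + 0.519 + 0.433 − 0.187 − 0.200 − 0.166 − 0.188 − 0.225 − 0.197 + 0.079 + 0.096 + 0.078 + 0.094 − 0.044 = 0.968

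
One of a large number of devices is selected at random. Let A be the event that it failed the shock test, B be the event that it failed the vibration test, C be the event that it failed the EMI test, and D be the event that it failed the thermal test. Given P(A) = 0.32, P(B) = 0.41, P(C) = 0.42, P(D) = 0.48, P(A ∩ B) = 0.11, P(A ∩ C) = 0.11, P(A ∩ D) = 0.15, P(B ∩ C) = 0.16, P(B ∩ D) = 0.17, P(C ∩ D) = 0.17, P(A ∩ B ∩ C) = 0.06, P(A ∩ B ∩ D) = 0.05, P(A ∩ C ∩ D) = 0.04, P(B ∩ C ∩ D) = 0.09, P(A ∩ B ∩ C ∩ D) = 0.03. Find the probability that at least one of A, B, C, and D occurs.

Using inclusion–exclusion:
P(A ∪ B ∪ C ∪ D) = 0.32 + 0.41 + 0.42 + 0.48 − 0.11 − 0.11 − 0.15 − 0.16 − 0.17 − 0.17 + 0.06 + 0.05 + 0.04 + 0.09 − 0.03 = 0.97

0.97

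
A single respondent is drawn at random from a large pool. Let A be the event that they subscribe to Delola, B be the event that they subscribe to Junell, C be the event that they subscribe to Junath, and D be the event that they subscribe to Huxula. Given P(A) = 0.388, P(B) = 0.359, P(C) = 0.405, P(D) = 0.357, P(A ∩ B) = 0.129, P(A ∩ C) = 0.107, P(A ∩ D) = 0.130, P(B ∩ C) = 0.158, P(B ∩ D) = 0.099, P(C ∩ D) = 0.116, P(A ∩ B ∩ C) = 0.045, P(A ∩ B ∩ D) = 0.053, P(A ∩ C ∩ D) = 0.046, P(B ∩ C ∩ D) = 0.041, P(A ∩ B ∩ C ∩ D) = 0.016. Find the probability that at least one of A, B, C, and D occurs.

0.939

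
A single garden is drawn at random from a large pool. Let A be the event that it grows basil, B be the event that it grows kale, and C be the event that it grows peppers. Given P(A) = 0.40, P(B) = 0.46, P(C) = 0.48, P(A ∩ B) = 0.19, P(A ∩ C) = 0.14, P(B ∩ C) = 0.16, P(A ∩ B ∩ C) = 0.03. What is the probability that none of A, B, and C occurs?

By inclusion-exclusion,
P(A ∪ B ∪ C) = 0.40 + 0.46 + 0.48 − 0.19 − 0.14 − 0.16 + 0.03 = 0.88
P(none) = 1 − 0.88 = 0.12

0.12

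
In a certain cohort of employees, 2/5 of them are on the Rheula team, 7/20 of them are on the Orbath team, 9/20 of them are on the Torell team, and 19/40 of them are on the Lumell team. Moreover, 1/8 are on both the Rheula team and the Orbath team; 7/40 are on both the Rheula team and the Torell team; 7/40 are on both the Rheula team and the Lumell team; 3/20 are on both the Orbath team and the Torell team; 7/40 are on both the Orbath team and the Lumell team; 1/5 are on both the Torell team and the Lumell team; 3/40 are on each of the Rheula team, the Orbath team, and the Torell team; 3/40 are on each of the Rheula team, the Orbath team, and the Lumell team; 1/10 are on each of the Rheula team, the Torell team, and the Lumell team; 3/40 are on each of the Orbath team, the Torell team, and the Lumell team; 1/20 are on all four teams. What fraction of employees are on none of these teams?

P(at least one) = 2/5 + 7/20 + 9/20 + 19/40 − 1/8 − 7/40 − 7/40 − 3/20 − 7/40 − 1/5 + 3/40 + 3/40 + 1/10 + 3/40 − 1/20 = 19/20
P(none) = 1 − 19/20 = 1/20

1/20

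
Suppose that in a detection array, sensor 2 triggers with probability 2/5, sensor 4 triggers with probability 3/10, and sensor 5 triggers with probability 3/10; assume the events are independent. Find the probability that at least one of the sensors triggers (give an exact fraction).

353/500

P(none) = (1 − 2/5) × (1 − 3/10) × (1 − 3/10) = 3/5 × 7/10 × 7/10 = 147/500
P(at least one) = 1 − 147/500 = 353/500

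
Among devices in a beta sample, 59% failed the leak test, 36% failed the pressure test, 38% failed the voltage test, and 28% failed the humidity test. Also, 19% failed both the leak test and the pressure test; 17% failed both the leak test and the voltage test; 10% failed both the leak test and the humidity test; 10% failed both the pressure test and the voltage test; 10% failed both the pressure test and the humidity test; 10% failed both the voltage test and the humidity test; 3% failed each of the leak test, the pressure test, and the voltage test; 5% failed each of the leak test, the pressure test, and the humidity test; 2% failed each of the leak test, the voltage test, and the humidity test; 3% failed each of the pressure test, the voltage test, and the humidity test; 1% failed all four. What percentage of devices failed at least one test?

97%

Using inclusion–exclusion:
P(≥1) = 59 + 36 + 38 + 28 − 19 − 17 − 10 − 10 − 10 − 10 + 3 + 5 + 2 + 3 − 1 = 97%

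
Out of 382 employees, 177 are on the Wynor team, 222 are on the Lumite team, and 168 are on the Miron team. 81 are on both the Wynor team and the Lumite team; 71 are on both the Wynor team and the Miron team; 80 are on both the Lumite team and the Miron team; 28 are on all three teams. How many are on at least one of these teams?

363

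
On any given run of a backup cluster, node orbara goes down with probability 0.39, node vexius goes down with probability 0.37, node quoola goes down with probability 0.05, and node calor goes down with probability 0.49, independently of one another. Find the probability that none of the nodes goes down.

0.18619335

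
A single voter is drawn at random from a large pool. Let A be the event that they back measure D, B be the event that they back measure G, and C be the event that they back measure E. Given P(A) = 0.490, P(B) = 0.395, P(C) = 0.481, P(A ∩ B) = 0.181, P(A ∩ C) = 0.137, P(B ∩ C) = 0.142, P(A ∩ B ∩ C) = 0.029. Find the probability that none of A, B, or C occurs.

P(A ∪ B ∪ C) = 0.490 + 0.395 + 0.481 − 0.181 − 0.137 − 0.142 + 0.029 = 0.935
P(none) = 1 − 0.935 = 0.065

0.065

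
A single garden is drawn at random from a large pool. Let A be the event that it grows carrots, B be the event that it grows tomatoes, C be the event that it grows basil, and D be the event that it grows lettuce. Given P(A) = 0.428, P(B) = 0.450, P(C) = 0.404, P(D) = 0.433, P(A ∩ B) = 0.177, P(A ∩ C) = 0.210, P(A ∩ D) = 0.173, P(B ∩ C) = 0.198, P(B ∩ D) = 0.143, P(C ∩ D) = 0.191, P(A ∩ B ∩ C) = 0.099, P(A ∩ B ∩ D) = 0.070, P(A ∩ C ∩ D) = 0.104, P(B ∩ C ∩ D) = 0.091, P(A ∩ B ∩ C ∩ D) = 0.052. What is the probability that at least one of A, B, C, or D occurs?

Using inclusion–exclusion:
P(A ∪ B ∪ C ∪ D) = 0.428 + 0.450 + 0.404 + 0.433 − 0.177 − 0.210 − 0.173 − 0.198 − 0.143 − 0.191 + 0.099 + 0.070 + 0.104 + 0.091 − 0.052 = 0.935

0.935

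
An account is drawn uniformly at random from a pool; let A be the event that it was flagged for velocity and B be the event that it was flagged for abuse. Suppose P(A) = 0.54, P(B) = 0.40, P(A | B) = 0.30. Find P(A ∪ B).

0.82

P(A ∩ B) = P(B)·P(A|B) = 0.40 × 0.30 = 0.12
P(A ∪ B) = 0.54 + 0.40 − 0.12 = 0.82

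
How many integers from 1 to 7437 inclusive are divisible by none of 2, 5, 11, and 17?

2546

Apply inclusion-exclusion:
floor(7437/2) + floor(7437/5) + floor(7437/11) + floor(7437/17) − floor(7437/10) − floor(7437/22) − floor(7437/34) − floor(7437/55) − floor(7437/85) − floor(7437/187) + floor(7437/110) + floor(7437/170) + floor(7437/374) + floor(7437/935) − floor(7437/1870) = 3718 + 1487 + 676 + 437 − 743 − 338 − 218 − 135 − 87 − 39 + 67 + 43 + 19 + 7 − 3 = 4891
7437 − 4891 = 2546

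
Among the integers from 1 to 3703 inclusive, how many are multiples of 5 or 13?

968

By inclusion-exclusion,
740 + 284 − 56 = 968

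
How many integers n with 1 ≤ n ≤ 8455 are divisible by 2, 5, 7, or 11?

5819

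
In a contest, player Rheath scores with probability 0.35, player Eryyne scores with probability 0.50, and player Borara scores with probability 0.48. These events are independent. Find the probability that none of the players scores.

0.169

P(none) = (1 − 0.35) × (1 − 0.50) × (1 − 0.48) = 0.65 × 0.50 × 0.52 = 0.169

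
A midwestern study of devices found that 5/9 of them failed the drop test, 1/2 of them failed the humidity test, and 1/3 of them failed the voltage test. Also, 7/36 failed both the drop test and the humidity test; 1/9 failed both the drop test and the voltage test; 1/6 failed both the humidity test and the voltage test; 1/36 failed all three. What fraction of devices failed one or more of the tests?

17/18

P(union) = 5/9 + 1/2 + 1/3 − 7/36 − 1/9 − 1/6 + 1/36 = 17/18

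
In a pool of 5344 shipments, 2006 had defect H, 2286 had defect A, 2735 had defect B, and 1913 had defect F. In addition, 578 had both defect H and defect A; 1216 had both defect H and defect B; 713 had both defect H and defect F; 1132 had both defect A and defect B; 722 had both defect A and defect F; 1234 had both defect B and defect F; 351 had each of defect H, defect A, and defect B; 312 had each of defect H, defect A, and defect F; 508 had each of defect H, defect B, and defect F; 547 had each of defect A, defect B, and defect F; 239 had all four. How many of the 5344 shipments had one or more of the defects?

Apply inclusion-exclusion:
|union| = 2006 + 2286 + 2735 + 1913 − 578 − 1216 − 713 − 1132 − 722 − 1234 + 351 + 312 + 508 + 547 − 239 = 4824

4824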